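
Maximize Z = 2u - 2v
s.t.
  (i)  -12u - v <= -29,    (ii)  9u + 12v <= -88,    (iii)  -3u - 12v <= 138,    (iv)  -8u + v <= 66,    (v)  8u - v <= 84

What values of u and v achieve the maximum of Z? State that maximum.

u = 25/3, v = -163/12, maximum Z = 263/6

Vertices and Z = 2u - 2v:
  (436/135, -439/45) → Z = 3506/135
  (162/47, -581/47) → Z = 1486/47
  (25/3, -163/12) → Z = 263/6

At the optimal vertex, 9u + 12v = -88 and -3u - 12v = 138.
Solving simultaneously gives u = 25/3, v = -163/12.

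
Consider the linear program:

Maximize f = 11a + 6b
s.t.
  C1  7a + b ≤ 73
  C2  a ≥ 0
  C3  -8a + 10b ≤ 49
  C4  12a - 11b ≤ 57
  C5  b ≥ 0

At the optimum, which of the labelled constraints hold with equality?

Extreme points and f = 11a + 6b:
  (227/26, 309/26) → f = 4351/26
  (860/89, 477/89) → f = 12322/89
  (0, 49/10) → f = 147/5
  (0, 0) → f = 0
  (19/4, 0) → f = 209/4

The maximum is at (227/26, 309/26). Substituting into each constraint, equality holds for C1 and C3; the remaining constraints have slack.

C1 and C3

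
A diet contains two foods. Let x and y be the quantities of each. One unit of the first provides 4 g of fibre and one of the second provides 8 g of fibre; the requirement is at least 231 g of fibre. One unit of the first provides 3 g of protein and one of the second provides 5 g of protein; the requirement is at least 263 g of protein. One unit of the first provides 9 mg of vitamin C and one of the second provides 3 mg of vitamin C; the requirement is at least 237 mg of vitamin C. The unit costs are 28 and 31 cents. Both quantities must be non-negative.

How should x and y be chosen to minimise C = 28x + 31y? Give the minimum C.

x = 11, y = 46, minimum C = 1734

Extreme points and C = 28x + 31y:
  (0, 79) → C = 2449
  (263/3, 0) → C = 7364/3
  (11, 46) → C = 1734
The feasible region is unbounded (it extends along (0, 1), (1, 0)), but C strictly increases along every unbounded feasible direction, so there is no improving ray and the minimum is attained at a vertex.

At the optimal vertex, 3x + 5y = 263 and 9x + 3y = 237.
Solving simultaneously gives x = 11, y = 46.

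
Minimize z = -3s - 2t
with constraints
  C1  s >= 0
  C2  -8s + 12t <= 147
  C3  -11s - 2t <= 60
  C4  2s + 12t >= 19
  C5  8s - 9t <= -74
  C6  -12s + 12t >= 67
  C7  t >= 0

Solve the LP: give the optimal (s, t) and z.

s = 145/8, t = 73/3, minimum z = -2473/24

Corner points and z = -3s - 2t:
  (0, 49/4) → z = -49/2
  (0, 74/9) → z = -148/9
  (145/8, 73/3) → z = -2473/24

The optimum lies where -8s + 12t = 147 and 8s - 9t = -74.
Solving simultaneously gives s = 145/8, t = 73/3.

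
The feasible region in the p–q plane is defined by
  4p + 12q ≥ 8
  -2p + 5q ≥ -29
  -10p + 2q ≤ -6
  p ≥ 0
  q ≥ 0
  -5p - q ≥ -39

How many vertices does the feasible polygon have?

Pairwise boundary intersections that survive every other constraint:
  (11/16, 7/16)
  (2, 0)
  (21/5, 18)
  (39/5, 0)

4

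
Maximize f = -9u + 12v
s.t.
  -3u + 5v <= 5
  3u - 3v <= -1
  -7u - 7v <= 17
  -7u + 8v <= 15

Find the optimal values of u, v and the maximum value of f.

Extreme points and f = -9u + 12v:
  (5/3, 2) → f = 9
  (-15/7, -2/7) → f = 111/7
  (-29/21, -22/21) → f = -1/7

At the optimal vertex, -3u + 5v = 5 and -7u - 7v = 17.
Solving simultaneously gives u = -15/7, v = -2/7.

u = -15/7, v = -2/7, maximum f = 111/7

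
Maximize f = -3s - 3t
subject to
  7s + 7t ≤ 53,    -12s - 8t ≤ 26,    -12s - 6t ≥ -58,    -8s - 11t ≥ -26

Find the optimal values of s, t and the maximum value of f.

Corner points and f = -3s - 3t:
  (155/6, -42) → f = 97/2
  (-247/34, 130/17) → f = -39/34
  (241/42, -38/21) → f = -165/14

s = 155/6, t = -42, maximum f = 97/2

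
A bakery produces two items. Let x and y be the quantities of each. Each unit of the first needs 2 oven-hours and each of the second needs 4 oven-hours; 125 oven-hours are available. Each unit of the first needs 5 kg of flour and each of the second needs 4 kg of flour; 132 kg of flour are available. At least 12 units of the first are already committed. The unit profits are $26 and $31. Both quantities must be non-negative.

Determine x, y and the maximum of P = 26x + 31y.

Corner points and P = 26x + 31y:
  (132/5, 0) → P = 3432/5
  (12, 0) → P = 312
  (12, 18) → P = 870

x = 12, y = 18, maximum P = 870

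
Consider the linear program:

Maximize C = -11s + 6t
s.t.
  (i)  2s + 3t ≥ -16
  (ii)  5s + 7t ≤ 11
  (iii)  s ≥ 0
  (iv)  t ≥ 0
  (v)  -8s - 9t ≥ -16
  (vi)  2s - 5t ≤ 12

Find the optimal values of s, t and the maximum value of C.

s = 0, t = 11/7, maximum C = 66/7

Extreme points and C = -11s + 6t:
  (0, 11/7) → C = 66/7
  (13/11, 8/11) → C = -95/11
  (0, 0) → C = 0
  (2, 0) → C = -22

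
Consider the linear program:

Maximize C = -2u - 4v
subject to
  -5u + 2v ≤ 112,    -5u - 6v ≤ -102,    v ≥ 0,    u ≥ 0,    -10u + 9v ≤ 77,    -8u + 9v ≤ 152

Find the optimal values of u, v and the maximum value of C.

u = 102/5, v = 0, maximum C = -204/5

Vertices and C = -2u - 4v:
  (102/5, 0) → C = -204/5
  (152/35, 281/21) → C = -6532/105
  (75/2, 452/9) → C = -2483/9
The feasible region is unbounded (it extends along (9, 8), (1, 0)), but C strictly decreases along every unbounded feasible direction, so there is no improving ray and the maximum is attained at a vertex.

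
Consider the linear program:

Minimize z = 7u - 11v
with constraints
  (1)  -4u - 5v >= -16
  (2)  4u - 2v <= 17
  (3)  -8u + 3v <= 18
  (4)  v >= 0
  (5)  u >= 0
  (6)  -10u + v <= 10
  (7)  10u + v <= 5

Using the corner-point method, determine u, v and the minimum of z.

Feasible corners and z = 7u - 11v:
  (0, 16/5) → z = -176/5
  (9/46, 70/23) → z = -1477/46
  (0, 0) → z = 0
  (1/2, 0) → z = 7/2

At the optimal vertex, -4u - 5v = -16 and u = 0.
Solving simultaneously gives u = 0, v = 16/5.

u = 0, v = 16/5, minimum z = -176/5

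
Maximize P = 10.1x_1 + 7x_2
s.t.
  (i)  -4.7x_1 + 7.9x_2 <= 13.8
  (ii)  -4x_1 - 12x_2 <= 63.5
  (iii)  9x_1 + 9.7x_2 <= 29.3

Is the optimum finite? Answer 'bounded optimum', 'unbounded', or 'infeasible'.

Corner points and P = 10.1x_1 + 7x_2:
  (-2669/352, -973/352) → P = -337679/3520
  (9761/11669, 26191/11669) → P = 2819231/116690
  (19351/1384, -6887/692) → P = 990271/13840
The feasible region has finitely many vertices and no improving ray; the maximum is 990271/13840 at (19351/1384, -6887/692).

bounded optimum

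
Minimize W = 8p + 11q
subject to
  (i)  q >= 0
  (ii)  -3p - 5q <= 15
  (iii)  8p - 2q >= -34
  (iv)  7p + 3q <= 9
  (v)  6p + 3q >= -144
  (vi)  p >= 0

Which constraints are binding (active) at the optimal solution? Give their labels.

(i) and (vi)

Vertices and W = 8p + 11q:
  (9/7, 0) → W = 72/7
  (0, 0) → W = 0
  (0, 3) → W = 33

The minimum is at (0, 0). Substituting into each constraint, equality holds for (i) and (vi); the remaining constraints have slack.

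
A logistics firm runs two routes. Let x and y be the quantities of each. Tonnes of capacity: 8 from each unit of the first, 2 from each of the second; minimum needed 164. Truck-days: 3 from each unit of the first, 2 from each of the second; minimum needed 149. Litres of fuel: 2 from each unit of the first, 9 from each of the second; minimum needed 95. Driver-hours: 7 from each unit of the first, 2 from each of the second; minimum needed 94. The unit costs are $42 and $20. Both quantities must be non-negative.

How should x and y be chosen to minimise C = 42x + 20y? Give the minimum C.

x = 3, y = 70, minimum C = 1526

Vertices and C = 42x + 20y:
  (0, 82) → C = 1640
  (149/3, 0) → C = 2086
  (3, 70) → C = 1526
The feasible region is unbounded (it extends along (0, 1), (1, 0)), but C strictly increases along every unbounded feasible direction, so there is no improving ray and the minimum is attained at a vertex.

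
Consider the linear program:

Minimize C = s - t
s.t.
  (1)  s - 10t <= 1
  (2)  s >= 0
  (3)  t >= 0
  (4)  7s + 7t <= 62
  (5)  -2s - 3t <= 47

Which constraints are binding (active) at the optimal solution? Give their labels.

Vertices and C = s - t:
  (1, 0) → C = 1
  (57/7, 5/7) → C = 52/7
  (0, 0) → C = 0
  (0, 62/7) → C = -62/7

The minimum is at (0, 62/7). Substituting into each constraint, equality holds for (2) and (4); the remaining constraints have slack.

(2) and (4)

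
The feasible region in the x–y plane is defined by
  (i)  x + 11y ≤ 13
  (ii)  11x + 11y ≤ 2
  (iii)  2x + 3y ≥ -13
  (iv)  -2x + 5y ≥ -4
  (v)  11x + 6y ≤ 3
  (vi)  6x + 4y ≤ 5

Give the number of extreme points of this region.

Of the 15 pairwise boundary intersections, those satisfying every inequality are:
  (-11/10, 141/110)
  (-182/19, 39/19)
  (21/55, -1/5)
  (-53/16, -17/8)
  (39/67, -38/67)

5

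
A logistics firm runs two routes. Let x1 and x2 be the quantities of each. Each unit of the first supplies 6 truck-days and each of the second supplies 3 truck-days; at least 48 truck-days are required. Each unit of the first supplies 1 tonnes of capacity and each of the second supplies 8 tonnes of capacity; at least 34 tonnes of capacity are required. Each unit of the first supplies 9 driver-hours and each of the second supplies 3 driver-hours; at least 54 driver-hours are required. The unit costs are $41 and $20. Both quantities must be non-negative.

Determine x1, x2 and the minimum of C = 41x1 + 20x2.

x1 = 2, x2 = 12, minimum C = 322

Extreme points and C = 41x1 + 20x2:
  (0, 18) → C = 360
  (34, 0) → C = 1394
  (94/15, 52/15) → C = 4894/15
  (2, 12) → C = 322
The feasible region is unbounded (it extends along (0, 1), (1, 0)), but C strictly increases along every unbounded feasible direction, so there is no improving ray and the minimum is attained at a vertex.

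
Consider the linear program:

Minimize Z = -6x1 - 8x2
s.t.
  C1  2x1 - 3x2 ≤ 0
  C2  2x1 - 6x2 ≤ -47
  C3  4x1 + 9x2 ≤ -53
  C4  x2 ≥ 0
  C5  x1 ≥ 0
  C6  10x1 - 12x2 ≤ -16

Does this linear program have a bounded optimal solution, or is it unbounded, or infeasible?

infeasible

The boundaries 2x1 - 6x2 = -47 and 4x1 + 9x2 = -53 meet at (-247/14, 41/21), but that point violates x1 ≥ 0. Every candidate vertex is excluded by some other constraint, so the feasible region is empty.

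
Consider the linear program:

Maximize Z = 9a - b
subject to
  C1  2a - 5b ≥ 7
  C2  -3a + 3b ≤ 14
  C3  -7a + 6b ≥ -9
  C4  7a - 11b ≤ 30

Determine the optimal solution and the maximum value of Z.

Vertices and Z = 9a - b:
  (-91/9, -49/9) → Z = -770/9
  (3/23, -31/23) → Z = 58/23
  (-61/3, -47/3) → Z = -502/3
  (-81/35, -21/5) → Z = -582/35

The binding constraints are 2a - 5b = 7 and -7a + 6b = -9.
Solving simultaneously gives a = 3/23, b = -31/23.

a = 3/23, b = -31/23, maximum Z = 58/23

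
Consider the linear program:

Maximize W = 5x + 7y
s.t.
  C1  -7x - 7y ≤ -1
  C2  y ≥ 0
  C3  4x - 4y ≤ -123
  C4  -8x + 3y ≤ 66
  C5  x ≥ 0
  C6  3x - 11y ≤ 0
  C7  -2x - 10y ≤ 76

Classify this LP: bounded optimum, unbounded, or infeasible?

unbounded

From the feasible point (21/4, 36), moving in the direction (4, 4) keeps every constraint satisfied while W increases without bound.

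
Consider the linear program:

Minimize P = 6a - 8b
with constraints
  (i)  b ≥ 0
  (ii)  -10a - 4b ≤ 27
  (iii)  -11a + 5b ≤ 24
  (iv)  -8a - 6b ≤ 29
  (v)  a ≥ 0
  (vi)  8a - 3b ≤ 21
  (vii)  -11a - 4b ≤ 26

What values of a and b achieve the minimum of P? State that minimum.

a = 177/7, b = 423/7, minimum P = -2322/7

At the optimal vertex, -11a + 5b = 24 and 8a - 3b = 21.
Solving simultaneously gives a = 177/7, b = 423/7.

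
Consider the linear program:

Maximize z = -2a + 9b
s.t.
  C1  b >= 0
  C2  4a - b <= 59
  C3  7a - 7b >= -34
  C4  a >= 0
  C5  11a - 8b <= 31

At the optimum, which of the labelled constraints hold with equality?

Feasible corners and z = -2a + 9b:
  (0, 0) → z = 0
  (31/11, 0) → z = -62/11
  (149/7, 183/7) → z = 1349/7
  (21, 25) → z = 183
  (0, 34/7) → z = 306/7

The maximum is at (149/7, 183/7). Substituting into each constraint, equality holds for C2 and C3; the remaining constraints have slack.

C2 and C3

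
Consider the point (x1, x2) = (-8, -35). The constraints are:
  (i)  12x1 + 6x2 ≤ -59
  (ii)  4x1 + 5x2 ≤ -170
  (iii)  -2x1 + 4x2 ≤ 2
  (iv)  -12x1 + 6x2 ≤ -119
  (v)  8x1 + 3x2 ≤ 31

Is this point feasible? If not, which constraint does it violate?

Constraint (iv): -12x1 + 6x2 = -114, which is not ≤ -119. All other constraints are satisfied.

not feasible — violates (iv)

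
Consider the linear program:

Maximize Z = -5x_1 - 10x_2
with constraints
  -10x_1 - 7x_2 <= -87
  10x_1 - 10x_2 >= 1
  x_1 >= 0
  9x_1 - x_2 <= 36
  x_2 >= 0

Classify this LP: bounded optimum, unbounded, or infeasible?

infeasible

The boundaries -10x_1 - 7x_2 = -87 and 10x_1 - 10x_2 = 1 meet at (877/170, 86/17), but that point violates 9x_1 - x_2 ≤ 36. Every candidate vertex is excluded by some other constraint, so the feasible region is empty.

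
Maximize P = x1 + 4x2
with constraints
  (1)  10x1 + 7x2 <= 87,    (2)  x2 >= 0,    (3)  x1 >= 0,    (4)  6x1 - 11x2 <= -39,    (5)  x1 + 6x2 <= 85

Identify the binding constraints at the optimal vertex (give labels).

(1) and (3)

Corner points and P = x1 + 4x2:
  (0, 87/7) → P = 348/7
  (9/2, 6) → P = 57/2
  (0, 39/11) → P = 156/11

The maximum is at (0, 87/7). Substituting into each constraint, equality holds for (1) and (3); the remaining constraints have slack.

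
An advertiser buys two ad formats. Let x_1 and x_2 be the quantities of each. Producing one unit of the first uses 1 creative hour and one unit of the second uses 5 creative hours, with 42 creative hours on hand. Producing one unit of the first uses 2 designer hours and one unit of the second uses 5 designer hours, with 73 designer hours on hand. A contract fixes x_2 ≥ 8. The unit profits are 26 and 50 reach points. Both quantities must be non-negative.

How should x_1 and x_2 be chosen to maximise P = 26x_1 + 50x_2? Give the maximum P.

x_1 = 2, x_2 = 8, maximum P = 452

Extreme points and P = 26x_1 + 50x_2:
  (0, 42/5) → P = 420
  (0, 8) → P = 400
  (2, 8) → P = 452

The binding constraints are x_1 + 5x_2 = 42 and x_2 = 8.
Solving simultaneously gives x_1 = 2, x_2 = 8.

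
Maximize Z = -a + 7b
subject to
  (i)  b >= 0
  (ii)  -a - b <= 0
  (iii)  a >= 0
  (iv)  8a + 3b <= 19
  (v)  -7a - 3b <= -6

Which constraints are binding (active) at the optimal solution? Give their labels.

(iii) and (iv)

Feasible corners and Z = -a + 7b:
  (19/8, 0) → Z = -19/8
  (6/7, 0) → Z = -6/7
  (0, 19/3) → Z = 133/3
  (0, 2) → Z = 14

The maximum is at (0, 19/3). Substituting into each constraint, equality holds for (iii) and (iv); the remaining constraints have slack.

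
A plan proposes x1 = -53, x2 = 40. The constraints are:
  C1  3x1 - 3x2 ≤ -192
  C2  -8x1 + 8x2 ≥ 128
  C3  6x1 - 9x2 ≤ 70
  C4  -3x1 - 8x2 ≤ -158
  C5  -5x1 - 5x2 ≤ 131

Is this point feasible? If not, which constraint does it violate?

C1: -279 ≤ -192 ✓
C2: 744 ≥ 128 ✓
C3: -678 ≤ 70 ✓
C4: -161 ≤ -158 ✓
C5: 65 ≤ 131 ✓

feasible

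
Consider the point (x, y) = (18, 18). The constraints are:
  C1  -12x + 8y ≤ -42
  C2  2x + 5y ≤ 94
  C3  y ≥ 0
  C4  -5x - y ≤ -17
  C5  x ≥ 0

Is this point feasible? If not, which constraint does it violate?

not feasible — violates C2

Constraint C2: 2x + 5y = 126, which is not ≤ 94. All other constraints are satisfied.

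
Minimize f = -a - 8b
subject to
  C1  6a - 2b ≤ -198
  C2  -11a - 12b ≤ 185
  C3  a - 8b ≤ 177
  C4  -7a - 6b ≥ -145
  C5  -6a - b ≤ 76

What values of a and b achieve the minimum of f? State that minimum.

Feasible corners and f = -a - 8b:
  (-449/25, 1128/25) → f = -343
  (-175/9, 122/3) → f = -2753/9
  (-601/29, 1402/29) → f = -10615/29

a = -601/29, b = 1402/29, minimum f = -10615/29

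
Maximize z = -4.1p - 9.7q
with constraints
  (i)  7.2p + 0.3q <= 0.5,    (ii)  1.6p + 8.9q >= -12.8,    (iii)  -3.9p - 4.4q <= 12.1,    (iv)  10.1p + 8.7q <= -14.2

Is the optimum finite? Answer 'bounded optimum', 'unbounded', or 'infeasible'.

Vertices and z = -4.1p - 9.7q:
  (-5137/2767, -3056/2767) → z = 507049/27670
  (-1502/7597, -10656/7597) → z = 547607/37985
The feasible region has finitely many vertices and no improving ray; the maximum is 507049/27670 at (-5137/2767, -3056/2767).

bounded optimum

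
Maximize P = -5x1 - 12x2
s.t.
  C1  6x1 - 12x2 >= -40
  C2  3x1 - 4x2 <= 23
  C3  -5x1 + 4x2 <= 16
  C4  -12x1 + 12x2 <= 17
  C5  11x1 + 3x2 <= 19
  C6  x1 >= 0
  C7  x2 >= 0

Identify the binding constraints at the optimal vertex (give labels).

C6 and C7

Feasible corners and P = -5x1 - 12x2:
  (59/56, 415/168) → P = -1955/56
  (0, 17/12) → P = -17
  (19/11, 0) → P = -95/11
  (0, 0) → P = 0

The maximum is at (0, 0). Substituting into each constraint, equality holds for C6 and C7; the remaining constraints have slack.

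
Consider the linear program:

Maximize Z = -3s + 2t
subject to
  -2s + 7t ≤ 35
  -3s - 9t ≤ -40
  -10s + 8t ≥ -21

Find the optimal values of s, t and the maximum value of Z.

Vertices and Z = -3s + 2t:
  (-35/39, 185/39) → Z = 475/39
  (427/54, 196/27) → Z = -497/54
  (509/114, 337/114) → Z = -853/114

The optimum lies where -2s + 7t = 35 and -3s - 9t = -40.
Solving simultaneously gives s = -35/39, t = 185/39.

s = -35/39, t = 185/39, maximum Z = 475/39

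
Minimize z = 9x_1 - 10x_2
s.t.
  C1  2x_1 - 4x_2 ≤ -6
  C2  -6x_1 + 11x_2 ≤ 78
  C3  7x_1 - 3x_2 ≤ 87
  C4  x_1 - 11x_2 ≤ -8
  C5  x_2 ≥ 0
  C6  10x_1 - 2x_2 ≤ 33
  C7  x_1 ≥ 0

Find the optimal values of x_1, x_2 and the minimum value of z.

x_1 = 0, x_2 = 78/11, minimum z = -780/11

At the optimal vertex, -6x_1 + 11x_2 = 78 and x_1 = 0.
Solving simultaneously gives x_1 = 0, x_2 = 78/11.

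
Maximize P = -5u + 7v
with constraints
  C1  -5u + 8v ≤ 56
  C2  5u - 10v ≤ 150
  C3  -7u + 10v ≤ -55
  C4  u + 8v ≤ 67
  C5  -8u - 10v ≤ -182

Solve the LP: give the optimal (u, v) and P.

u = 79/5, v = 139/25, maximum P = -1002/25

Corner points and P = -5u + 7v:
  (187/5, 37/10) → P = -1611/10
  (332/13, -29/13) → P = -1863/13
  (185/11, 69/11) → P = -442/11
  (79/5, 139/25) → P = -1002/25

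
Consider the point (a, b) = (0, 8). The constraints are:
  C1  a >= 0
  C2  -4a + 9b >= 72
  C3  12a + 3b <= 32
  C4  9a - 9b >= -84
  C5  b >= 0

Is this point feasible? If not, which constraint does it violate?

C1: 0 ≥ 0 ✓
C2: 72 ≥ 72 ✓
C3: 24 ≤ 32 ✓
C4: -72 ≥ -84 ✓
C5: 8 ≥ 0 ✓

feasible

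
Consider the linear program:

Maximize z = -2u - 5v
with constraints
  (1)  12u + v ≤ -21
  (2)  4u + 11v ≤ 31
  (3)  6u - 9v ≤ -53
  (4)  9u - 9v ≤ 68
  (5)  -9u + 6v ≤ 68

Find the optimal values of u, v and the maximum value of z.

u = -98/15, v = 23/15, maximum z = 27/5

At the optimal vertex, 6u - 9v = -53 and -9u + 6v = 68.
Solving simultaneously gives u = -98/15, v = 23/15.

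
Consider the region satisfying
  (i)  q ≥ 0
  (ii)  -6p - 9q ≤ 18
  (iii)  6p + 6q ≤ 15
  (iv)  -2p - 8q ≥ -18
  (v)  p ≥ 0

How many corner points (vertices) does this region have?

4

The feasible vertices (each the meet of two boundaries and inside every other half-plane) are:
  (5/2, 0)
  (0, 0)
  (1/3, 13/6)
  (0, 9/4)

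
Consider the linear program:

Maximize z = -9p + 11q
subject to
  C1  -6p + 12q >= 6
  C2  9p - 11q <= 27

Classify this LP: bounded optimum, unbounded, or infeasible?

From the feasible point (65/7, 36/7), moving in the direction (-12, -6) keeps every constraint satisfied while z increases without bound.

unbounded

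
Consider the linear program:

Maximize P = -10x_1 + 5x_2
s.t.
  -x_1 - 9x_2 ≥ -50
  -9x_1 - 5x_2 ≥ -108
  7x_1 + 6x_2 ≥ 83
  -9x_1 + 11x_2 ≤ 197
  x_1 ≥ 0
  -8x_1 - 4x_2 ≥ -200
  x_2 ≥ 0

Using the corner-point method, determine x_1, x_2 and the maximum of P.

Extreme points and P = -10x_1 + 5x_2:
  (19/2, 9/2) → P = -145/2
  (149/19, 89/19) → P = -55
  (12, 0) → P = -120
  (83/7, 0) → P = -830/7

At the optimal vertex, -x_1 - 9x_2 = -50 and 7x_1 + 6x_2 = 83.
Solving simultaneously gives x_1 = 149/19, x_2 = 89/19.

x_1 = 149/19, x_2 = 89/19, maximum P = -55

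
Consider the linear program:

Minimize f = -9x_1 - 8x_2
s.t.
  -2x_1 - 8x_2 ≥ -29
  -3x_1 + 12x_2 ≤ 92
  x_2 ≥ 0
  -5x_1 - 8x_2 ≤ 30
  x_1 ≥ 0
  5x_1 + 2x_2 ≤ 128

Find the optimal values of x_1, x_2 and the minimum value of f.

x_1 = 29/2, x_2 = 0, minimum f = -261/2

Extreme points and f = -9x_1 - 8x_2:
  (29/2, 0) → f = -261/2
  (0, 29/8) → f = -29
  (0, 0) → f = 0

At the optimal vertex, -2x_1 - 8x_2 = -29 and x_2 = 0.
Solving simultaneously gives x_1 = 29/2, x_2 = 0.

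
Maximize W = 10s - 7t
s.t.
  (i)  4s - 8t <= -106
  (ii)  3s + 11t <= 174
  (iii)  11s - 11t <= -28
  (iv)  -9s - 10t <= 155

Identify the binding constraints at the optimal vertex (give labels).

Corner points and W = 10s - 7t:
  (113/34, 507/34) → W = -2419/34
  (-575/28, 167/56) → W = -12669/56
  (-3445/69, 677/23) → W = -48667/69

The maximum is at (113/34, 507/34). Substituting into each constraint, equality holds for (i) and (ii); the remaining constraints have slack.

(i) and (ii)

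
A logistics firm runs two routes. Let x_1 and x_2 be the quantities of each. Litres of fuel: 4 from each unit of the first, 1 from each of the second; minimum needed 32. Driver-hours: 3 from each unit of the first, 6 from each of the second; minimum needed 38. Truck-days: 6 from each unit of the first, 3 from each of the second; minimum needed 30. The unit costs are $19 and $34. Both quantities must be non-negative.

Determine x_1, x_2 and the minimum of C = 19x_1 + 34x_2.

x_1 = 22/3, x_2 = 8/3, minimum C = 230

Corner points and C = 19x_1 + 34x_2:
  (0, 32) → C = 1088
  (38/3, 0) → C = 722/3
  (22/3, 8/3) → C = 230
The feasible region is unbounded (it extends along (0, 1), (1, 0)), but C strictly increases along every unbounded feasible direction, so there is no improving ray and the minimum is attained at a vertex.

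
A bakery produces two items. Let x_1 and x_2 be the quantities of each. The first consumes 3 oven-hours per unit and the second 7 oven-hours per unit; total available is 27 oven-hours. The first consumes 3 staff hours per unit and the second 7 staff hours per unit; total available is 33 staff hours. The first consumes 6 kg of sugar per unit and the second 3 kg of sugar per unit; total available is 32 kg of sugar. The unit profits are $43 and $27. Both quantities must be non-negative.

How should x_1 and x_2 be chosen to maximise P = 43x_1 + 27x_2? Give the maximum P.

x_1 = 13/3, x_2 = 2, maximum P = 721/3

Corner points and P = 43x_1 + 27x_2:
  (0, 0) → P = 0
  (0, 27/7) → P = 729/7
  (16/3, 0) → P = 688/3
  (13/3, 2) → P = 721/3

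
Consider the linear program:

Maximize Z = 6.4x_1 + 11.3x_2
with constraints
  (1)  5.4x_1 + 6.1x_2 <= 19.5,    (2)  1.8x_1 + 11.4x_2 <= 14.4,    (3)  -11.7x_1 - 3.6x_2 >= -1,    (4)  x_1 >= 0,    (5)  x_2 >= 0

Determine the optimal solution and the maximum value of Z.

Vertices and Z = 6.4x_1 + 11.3x_2:
  (0, 5/18) → Z = 113/36
  (10/117, 0) → Z = 64/117
  (0, 0) → Z = 0

x_1 = 0, x_2 = 5/18, maximum Z = 113/36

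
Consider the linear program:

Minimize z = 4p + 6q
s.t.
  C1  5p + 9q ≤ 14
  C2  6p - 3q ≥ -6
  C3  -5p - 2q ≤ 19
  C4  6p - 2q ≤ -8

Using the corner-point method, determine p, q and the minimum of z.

p = -27/11, q = -37/11, minimum z = -30

Extreme points and z = 4p + 6q:
  (-23/9, -28/9) → z = -260/9
  (-2, -2) → z = -20
  (-27/11, -37/11) → z = -30

The binding constraints are -5p - 2q = 19 and 6p - 2q = -8.
Solving simultaneously gives p = -27/11, q = -37/11.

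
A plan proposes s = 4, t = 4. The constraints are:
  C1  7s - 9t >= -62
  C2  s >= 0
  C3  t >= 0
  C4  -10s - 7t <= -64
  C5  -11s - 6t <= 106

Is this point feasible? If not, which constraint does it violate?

feasible

C1: -8 ≥ -62 ✓
C2: 4 ≥ 0 ✓
C3: 4 ≥ 0 ✓
C4: -68 ≤ -64 ✓
C5: -68 ≤ 106 ✓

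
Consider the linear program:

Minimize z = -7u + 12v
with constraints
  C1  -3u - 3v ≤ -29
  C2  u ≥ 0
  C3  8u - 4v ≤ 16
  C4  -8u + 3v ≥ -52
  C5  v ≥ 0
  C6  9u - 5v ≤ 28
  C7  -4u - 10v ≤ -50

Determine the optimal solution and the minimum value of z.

Corner points and z = -7u + 12v:
  (0, 29/3) → z = 116
  (41/9, 46/9) → z = 265/9
  (20, 36) → z = 292
The feasible region is unbounded (it extends along (0, 1), (3, 8)), but z strictly increases along every unbounded feasible direction, so there is no improving ray and the minimum is attained at a vertex.

The optimum lies where -3u - 3v = -29 and 8u - 4v = 16.
Solving simultaneously gives u = 41/9, v = 46/9.

u = 41/9, v = 46/9, minimum z = 265/9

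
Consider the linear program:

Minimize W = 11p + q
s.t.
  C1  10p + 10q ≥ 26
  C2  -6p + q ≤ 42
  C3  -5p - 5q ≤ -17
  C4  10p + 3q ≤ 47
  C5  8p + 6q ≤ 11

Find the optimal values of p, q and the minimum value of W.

Feasible corners and W = 11p + q:
  (-193/35, 312/35) → W = -1811/35
  (-241/44, 201/22) → W = -2249/44
  (-47/10, 81/10) → W = -218/5

The optimum lies where -6p + q = 42 and -5p - 5q = -17.
Solving simultaneously gives p = -193/35, q = 312/35.

p = -193/35, q = 312/35, minimum W = -1811/35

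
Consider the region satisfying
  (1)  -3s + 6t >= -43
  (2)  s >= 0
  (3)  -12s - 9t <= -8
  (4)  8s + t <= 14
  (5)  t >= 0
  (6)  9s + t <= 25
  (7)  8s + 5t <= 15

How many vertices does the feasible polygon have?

Of the 21 pairwise boundary intersections, those satisfying every inequality are:
  (0, 8/9)
  (0, 3)
  (2/3, 0)
  (7/4, 0)
  (55/32, 1/4)

5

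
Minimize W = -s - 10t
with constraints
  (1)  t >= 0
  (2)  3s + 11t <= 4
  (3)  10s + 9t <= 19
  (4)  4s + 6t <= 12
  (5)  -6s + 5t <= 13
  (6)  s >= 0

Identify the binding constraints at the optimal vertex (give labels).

Feasible corners and W = -s - 10t:
  (4/3, 0) → W = -4/3
  (0, 0) → W = 0
  (0, 4/11) → W = -40/11

The minimum is at (0, 4/11). Substituting into each constraint, equality holds for (2) and (6); the remaining constraints have slack.

(2) and (6)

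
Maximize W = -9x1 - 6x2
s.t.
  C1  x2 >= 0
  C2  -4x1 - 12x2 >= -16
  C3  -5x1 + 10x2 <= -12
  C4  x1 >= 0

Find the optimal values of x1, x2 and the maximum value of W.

At the optimal vertex, x2 = 0 and -5x1 + 10x2 = -12.
Solving simultaneously gives x1 = 12/5, x2 = 0.

x1 = 12/5, x2 = 0, maximum W = -108/5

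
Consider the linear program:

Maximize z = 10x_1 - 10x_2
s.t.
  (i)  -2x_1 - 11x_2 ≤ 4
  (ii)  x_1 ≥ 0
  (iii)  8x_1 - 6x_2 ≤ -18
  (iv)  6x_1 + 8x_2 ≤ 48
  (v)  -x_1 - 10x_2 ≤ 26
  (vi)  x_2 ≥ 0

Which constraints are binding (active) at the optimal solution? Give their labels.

Extreme points and z = 10x_1 - 10x_2:
  (0, 3) → z = -30
  (0, 6) → z = -60
  (36/25, 123/25) → z = -174/5

The maximum is at (0, 3). Substituting into each constraint, equality holds for (ii) and (iii); the remaining constraints have slack.

(ii) and (iii)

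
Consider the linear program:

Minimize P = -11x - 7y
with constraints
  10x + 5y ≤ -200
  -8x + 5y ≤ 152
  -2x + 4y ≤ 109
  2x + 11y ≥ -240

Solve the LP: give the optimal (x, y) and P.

x = -176/9, y = -8/9, minimum P = 664/3

Corner points and P = -11x - 7y:
  (-176/9, -8/9) → P = 664/3
  (-10, -20) → P = 250
  (-1436/49, -808/49) → P = 21452/49

The binding constraints are 10x + 5y = -200 and -8x + 5y = 152.
Solving simultaneously gives x = -176/9, y = -8/9.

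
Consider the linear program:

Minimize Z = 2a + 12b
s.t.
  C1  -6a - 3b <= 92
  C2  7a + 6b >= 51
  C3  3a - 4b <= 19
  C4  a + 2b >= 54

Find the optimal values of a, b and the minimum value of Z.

Corner points and Z = 2a + 12b:
  (-47, 190/3) → Z = 666
  (-111/4, 327/8) → Z = 435
  (127/5, 143/10) → Z = 1112/5
The feasible region is unbounded (it extends along (4, 3), (-1, 2)), but Z strictly increases along every unbounded feasible direction, so there is no improving ray and the minimum is attained at a vertex.

a = 127/5, b = 143/10, minimum Z = 1112/5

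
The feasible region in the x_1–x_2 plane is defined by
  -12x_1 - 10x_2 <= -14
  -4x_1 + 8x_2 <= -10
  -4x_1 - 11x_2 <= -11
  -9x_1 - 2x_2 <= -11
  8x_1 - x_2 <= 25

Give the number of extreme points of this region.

Intersecting each pair of boundary lines and keeping only the points that satisfy every inequality leaves:
  (99/38, 1/19)
  (19/6, 1/3)
  (143/46, -3/23)

3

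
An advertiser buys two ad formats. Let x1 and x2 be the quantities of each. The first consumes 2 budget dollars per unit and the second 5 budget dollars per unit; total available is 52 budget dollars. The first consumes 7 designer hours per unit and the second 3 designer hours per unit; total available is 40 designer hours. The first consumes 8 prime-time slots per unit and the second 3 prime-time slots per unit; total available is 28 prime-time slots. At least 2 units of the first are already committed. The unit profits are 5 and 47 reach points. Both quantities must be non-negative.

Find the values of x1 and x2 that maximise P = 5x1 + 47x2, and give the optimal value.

Corner points and P = 5x1 + 47x2:
  (7/2, 0) → P = 35/2
  (2, 0) → P = 10
  (2, 4) → P = 198

x1 = 2, x2 = 4, maximum P = 198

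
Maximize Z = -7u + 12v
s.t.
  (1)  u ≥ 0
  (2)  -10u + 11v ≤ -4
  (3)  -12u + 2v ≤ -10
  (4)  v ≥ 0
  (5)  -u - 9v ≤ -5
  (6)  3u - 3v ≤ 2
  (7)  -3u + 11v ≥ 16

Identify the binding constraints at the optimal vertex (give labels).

Feasible corners and Z = -7u + 12v:
  (10/3, 8/3) → Z = 26/3
  (20/7, 172/77) → Z = 524/77
  (35/12, 9/4) → Z = 79/12

The maximum is at (10/3, 8/3). Substituting into each constraint, equality holds for (2) and (6); the remaining constraints have slack.

(2) and (6)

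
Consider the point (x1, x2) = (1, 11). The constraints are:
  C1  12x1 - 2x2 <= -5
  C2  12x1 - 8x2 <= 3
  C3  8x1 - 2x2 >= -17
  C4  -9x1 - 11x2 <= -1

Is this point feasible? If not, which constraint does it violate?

feasible

C1: -10 ≤ -5 ✓
C2: -76 ≤ 3 ✓
C3: -14 ≥ -17 ✓
C4: -130 ≤ -1 ✓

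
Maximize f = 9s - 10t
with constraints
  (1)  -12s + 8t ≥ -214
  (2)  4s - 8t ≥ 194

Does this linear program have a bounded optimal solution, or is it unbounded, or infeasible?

From the feasible point (5/2, -23), moving in the direction (-8, -12) keeps every constraint satisfied while f increases without bound.

unbounded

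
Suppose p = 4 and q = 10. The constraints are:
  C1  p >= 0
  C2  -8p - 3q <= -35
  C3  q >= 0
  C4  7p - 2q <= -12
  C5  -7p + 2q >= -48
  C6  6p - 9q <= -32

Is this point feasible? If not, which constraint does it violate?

not feasible — violates C4

Constraint C4: 7p - 2q = 8, which is not ≤ -12. All other constraints are satisfied.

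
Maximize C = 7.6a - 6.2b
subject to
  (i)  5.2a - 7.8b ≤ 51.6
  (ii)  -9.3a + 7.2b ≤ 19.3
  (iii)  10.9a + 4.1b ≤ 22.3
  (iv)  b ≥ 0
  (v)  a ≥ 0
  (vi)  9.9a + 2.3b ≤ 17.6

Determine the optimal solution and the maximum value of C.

Corner points and C = 7.6a - 6.2b:
  (8143/11661, 41776/11661) → C = -985622/58305
  (0, 193/72) → C = -5983/360
  (2087/1552, 2893/1552) → C = -10377/7760
  (0, 0) → C = 0
  (16/9, 0) → C = 608/45

a = 16/9, b = 0, maximum C = 608/45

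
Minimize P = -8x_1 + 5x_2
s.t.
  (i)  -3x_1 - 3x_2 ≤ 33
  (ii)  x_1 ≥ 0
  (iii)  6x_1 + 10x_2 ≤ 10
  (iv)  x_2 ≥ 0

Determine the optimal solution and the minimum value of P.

x_1 = 5/3, x_2 = 0, minimum P = -40/3

The binding constraints are 6x_1 + 10x_2 = 10 and x_2 = 0.
Solving simultaneously gives x_1 = 5/3, x_2 = 0.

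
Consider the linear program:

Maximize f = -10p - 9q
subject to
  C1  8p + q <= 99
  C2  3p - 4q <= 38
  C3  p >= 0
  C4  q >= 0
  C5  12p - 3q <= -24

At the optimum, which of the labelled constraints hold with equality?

Feasible corners and f = -10p - 9q:
  (0, 99) → f = -891
  (91/12, 115/3) → f = -2525/6
  (0, 8) → f = -72

The maximum is at (0, 8). Substituting into each constraint, equality holds for C3 and C5; the remaining constraints have slack.

C3 and C5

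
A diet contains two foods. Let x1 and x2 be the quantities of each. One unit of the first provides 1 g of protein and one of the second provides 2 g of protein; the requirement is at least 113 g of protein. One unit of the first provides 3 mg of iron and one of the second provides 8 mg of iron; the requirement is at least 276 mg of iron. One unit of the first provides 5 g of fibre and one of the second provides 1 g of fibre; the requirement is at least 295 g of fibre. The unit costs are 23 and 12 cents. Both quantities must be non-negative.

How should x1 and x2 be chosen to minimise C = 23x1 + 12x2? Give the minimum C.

x1 = 53, x2 = 30, minimum C = 1579

Feasible corners and C = 23x1 + 12x2:
  (0, 295) → C = 3540
  (113, 0) → C = 2599
  (53, 30) → C = 1579
The feasible region is unbounded (it extends along (0, 1), (1, 0)), but C strictly increases along every unbounded feasible direction, so there is no improving ray and the minimum is attained at a vertex.

At the optimal vertex, x1 + 2x2 = 113 and 5x1 + x2 = 295.
Solving simultaneously gives x1 = 53, x2 = 30.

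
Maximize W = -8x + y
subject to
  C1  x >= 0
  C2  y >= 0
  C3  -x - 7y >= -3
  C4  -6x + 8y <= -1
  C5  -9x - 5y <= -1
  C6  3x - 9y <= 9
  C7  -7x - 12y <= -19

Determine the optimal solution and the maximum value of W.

x = 97/37, y = 2/37, maximum W = -774/37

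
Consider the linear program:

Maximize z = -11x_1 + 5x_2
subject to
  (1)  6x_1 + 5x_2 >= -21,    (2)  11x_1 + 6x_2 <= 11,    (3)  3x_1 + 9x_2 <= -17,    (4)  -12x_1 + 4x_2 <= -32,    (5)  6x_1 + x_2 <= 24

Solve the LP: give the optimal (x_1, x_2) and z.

Extreme points and z = -11x_1 + 5x_2:
  (19/21, -37/7) → z = -764/21
  (47/8, -45/4) → z = -967/8
  (67/27, -220/81) → z = -3311/81
  (133/25, -198/25) → z = -2453/25
  (11/6, -5/2) → z = -98/3

x_1 = 11/6, x_2 = -5/2, maximum z = -98/3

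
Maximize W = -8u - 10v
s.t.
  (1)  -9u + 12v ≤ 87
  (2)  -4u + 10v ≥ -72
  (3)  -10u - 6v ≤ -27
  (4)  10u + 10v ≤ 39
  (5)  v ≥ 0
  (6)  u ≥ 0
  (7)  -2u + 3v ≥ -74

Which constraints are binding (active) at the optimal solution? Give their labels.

Feasible corners and W = -8u - 10v:
  (9/10, 3) → W = -186/5
  (27/10, 0) → W = -108/5
  (39/10, 0) → W = -156/5

The maximum is at (27/10, 0). Substituting into each constraint, equality holds for (3) and (5); the remaining constraints have slack.

(3) and (5)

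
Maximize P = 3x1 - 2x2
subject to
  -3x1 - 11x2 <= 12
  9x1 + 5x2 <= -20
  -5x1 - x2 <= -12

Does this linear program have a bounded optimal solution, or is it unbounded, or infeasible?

infeasible

The boundaries -3x1 - 11x2 = 12 and 9x1 + 5x2 = -20 meet at (-40/21, -4/7), but that point violates -5x1 - x2 ≤ -12. Every candidate vertex is excluded by some other constraint, so the feasible region is empty.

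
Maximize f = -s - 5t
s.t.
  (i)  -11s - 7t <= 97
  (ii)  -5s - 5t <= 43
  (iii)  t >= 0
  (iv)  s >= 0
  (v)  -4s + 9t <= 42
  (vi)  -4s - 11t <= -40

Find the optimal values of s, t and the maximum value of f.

The feasible region is unbounded (it extends along (1, 0), (9, 4)), but f strictly decreases along every unbounded feasible direction, so there is no improving ray and the maximum is attained at a vertex.

The binding constraints are t = 0 and -4s - 11t = -40.
Solving simultaneously gives s = 10, t = 0.

s = 10, t = 0, maximum f = -10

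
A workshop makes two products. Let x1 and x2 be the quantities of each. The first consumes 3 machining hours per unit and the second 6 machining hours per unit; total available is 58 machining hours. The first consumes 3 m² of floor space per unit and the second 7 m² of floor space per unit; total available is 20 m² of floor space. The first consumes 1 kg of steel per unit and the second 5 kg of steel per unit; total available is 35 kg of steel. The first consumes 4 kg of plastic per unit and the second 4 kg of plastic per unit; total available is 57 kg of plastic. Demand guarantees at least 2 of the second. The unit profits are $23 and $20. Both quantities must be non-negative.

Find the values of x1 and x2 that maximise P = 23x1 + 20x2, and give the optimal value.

Vertices and P = 23x1 + 20x2:
  (0, 20/7) → P = 400/7
  (0, 2) → P = 40
  (2, 2) → P = 86

At the optimal vertex, 3x1 + 7x2 = 20 and x2 = 2.
Solving simultaneously gives x1 = 2, x2 = 2.

x1 = 2, x2 = 2, maximum P = 86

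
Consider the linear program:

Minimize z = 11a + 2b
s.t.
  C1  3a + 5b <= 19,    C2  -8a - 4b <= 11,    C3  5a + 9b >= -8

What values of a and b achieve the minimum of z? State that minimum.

a = -131/28, b = 185/28, minimum z = -153/4

Feasible corners and z = 11a + 2b:
  (-131/28, 185/28) → z = -153/4
  (211/2, -119/2) → z = 2083/2
  (-67/52, -9/52) → z = -755/52

The binding constraints are 3a + 5b = 19 and -8a - 4b = 11.
Solving simultaneously gives a = -131/28, b = 185/28.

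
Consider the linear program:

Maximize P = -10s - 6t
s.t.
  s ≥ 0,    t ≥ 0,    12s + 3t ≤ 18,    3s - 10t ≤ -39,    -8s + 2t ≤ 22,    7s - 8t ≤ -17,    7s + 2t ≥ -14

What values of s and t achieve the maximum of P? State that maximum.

s = 0, t = 39/10, maximum P = -117/5

Extreme points and P = -10s - 6t:
  (0, 6) → P = -36
  (0, 39/10) → P = -117/5
  (21/43, 174/43) → P = -1254/43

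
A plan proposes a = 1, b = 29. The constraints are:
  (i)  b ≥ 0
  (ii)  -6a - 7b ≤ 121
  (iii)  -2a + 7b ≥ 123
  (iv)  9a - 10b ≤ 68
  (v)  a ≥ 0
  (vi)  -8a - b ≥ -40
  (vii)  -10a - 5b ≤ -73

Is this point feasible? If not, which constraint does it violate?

feasible

(i): 29 ≥ 0 ✓
(ii): -209 ≤ 121 ✓
(iii): 201 ≥ 123 ✓
(iv): -281 ≤ 68 ✓
(v): 1 ≥ 0 ✓
(vi): -37 ≥ -40 ✓
(vii): -155 ≤ -73 ✓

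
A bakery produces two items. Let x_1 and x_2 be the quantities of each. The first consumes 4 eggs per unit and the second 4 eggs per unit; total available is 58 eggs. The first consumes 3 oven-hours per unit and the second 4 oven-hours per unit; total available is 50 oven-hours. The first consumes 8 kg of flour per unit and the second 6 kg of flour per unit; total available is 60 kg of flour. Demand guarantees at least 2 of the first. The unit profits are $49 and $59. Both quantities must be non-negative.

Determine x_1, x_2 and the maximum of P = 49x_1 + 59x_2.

Vertices and P = 49x_1 + 59x_2:
  (15/2, 0) → P = 735/2
  (2, 0) → P = 98
  (2, 22/3) → P = 1592/3

x_1 = 2, x_2 = 22/3, maximum P = 1592/3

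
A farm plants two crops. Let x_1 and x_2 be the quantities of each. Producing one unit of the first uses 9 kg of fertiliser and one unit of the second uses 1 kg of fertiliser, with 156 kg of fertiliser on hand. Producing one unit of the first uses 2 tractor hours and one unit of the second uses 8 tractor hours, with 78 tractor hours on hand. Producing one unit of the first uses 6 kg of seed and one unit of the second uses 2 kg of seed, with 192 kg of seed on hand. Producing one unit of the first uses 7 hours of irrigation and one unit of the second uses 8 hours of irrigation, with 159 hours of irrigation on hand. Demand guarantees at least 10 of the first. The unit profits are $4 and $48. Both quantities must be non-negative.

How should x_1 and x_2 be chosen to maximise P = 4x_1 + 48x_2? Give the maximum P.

Corner points and P = 4x_1 + 48x_2:
  (52/3, 0) → P = 208/3
  (10, 0) → P = 40
  (1089/65, 339/65) → P = 20628/65
  (81/5, 57/10) → P = 1692/5
  (10, 29/4) → P = 388

x_1 = 10, x_2 = 29/4, maximum P = 388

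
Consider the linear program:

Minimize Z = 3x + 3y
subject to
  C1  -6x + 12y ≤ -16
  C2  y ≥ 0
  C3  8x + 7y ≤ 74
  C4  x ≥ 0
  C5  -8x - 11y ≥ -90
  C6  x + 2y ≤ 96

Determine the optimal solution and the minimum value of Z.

x = 8/3, y = 0, minimum Z = 8

Extreme points and Z = 3x + 3y:
  (8/3, 0) → Z = 8
  (500/69, 158/69) → Z = 658/23
  (37/4, 0) → Z = 111/4

The binding constraints are -6x + 12y = -16 and y = 0.
Solving simultaneously gives x = 8/3, y = 0.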